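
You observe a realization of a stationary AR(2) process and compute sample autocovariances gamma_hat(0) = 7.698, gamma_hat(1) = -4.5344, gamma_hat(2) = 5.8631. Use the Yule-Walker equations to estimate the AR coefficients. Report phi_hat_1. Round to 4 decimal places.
\hat\phi_{1} = -0.2150

The Yule-Walker equations for an AR(p) process read, in matrix form,
  Gamma_p phi = r_p,   with   (Gamma_p)_{ij} = gamma(|i - j|),
                       (r_p)_i = gamma(i),   i,j = 1..p.
Substitute the sample gammas (Toeplitz matrix and right-hand side of size 2):
  Gamma_p = [[7.698, -4.5344], [-4.5344, 7.698]]
  r_p     = [-4.5344, 5.8631]
Written out:
  7.698 phi_1 - 4.5344 phi_2 = -4.5344
  -4.5344 phi_1 + 7.698 phi_2 = 5.8631
Solve by Cramer's rule:
  det = gamma(0)^2 - gamma(1)^2 = (7.698)^2 - (-4.5344)^2 = 59.259204 - 20.56078336 = 38.69842064
  phi_hat_1 = [gamma(1) gamma(0) - gamma(1) gamma(2)] / det = [(-4.5344)(7.698) - (-4.5344)(5.8631)] / 38.69842064 = -8.32017056 / 38.69842064 = -0.215
  phi_hat_2 = [gamma(0) gamma(2) - gamma(1)^2] / det = [(7.698)(5.8631) - (-4.5344)^2] / 38.69842064 = 24.57336044 / 38.69842064 = 0.635
So phi_hat = [-0.2150, 0.6350].
Therefore phi_hat_1 = -0.2150.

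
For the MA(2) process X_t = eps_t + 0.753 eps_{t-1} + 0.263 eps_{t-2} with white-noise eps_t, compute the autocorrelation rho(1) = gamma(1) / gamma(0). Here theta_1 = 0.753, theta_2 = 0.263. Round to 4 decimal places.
\rho(1) = 0.5813

For an MA(q) process with theta_0 = 1, the autocovariance is
  gamma(k) = sigma^2 * sum_{i=0..q-k} theta_i * theta_{i+k},
and rho(k) = gamma(k) / gamma(0). Sigma^2 cancels.
  numerator   = (1)*(0.753) + (0.753)*(0.263) = 0.951039.
  denominator = (1)^2 + (0.753)^2 + (0.263)^2 = 1.636178.
  rho(1) = 0.951039 / 1.636178 = 0.5813.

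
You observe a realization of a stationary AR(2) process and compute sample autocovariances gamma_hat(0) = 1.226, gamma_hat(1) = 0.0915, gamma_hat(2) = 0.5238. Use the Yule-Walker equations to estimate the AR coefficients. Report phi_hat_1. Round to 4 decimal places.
\hat\phi_{1} = 0.0430

The Yule-Walker equations for an AR(p) process read, in matrix form,
  Gamma_p phi = r_p,   with   (Gamma_p)_{ij} = gamma(|i - j|),
                       (r_p)_i = gamma(i),   i,j = 1..p.
Substitute the sample gammas (Toeplitz matrix and right-hand side of size 2):
  Gamma_p = [[1.226, 0.0915], [0.0915, 1.226]]
  r_p     = [0.0915, 0.5238]
Written out:
  1.226 phi_1 + 0.0915 phi_2 = 0.0915
  0.0915 phi_1 + 1.226 phi_2 = 0.5238
Solve by Cramer's rule:
  det = gamma(0)^2 - gamma(1)^2 = (1.226)^2 - (0.0915)^2 = 1.503076 - 0.00837225 = 1.49470375
  phi_hat_1 = [gamma(1) gamma(0) - gamma(1) gamma(2)] / det = [(0.0915)(1.226) - (0.0915)(0.5238)] / 1.49470375 = 0.0642513 / 1.49470375 = 0.043
  phi_hat_2 = [gamma(0) gamma(2) - gamma(1)^2] / det = [(1.226)(0.5238) - (0.0915)^2] / 1.49470375 = 0.63380655 / 1.49470375 = 0.424
So phi_hat = [0.0430, 0.4240].
Therefore phi_hat_1 = 0.0430.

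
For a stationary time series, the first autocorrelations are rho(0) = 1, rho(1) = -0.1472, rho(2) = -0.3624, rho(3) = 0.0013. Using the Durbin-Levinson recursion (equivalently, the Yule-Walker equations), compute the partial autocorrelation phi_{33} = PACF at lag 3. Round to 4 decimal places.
\phi_{33} = -0.1580

The PACF at lag k is phi_{kk}, the last component of the solution
to the Yule-Walker system G_k phi = r_k where
  (G_k)_{ij} = rho(|i - j|), (r_k)_i = rho(i), i,j = 1..k.
Equivalently, Durbin-Levinson gives phi_{kk} iteratively:
  phi_{11} = rho(1)
  phi_{kk} = [rho(k) - sum_{j=1..k-1} phi_{k-1,j} rho(k-j)]
            / [1 - sum_{j=1..k-1} phi_{k-1,j} rho(j)],
  phi_{k,j} = phi_{k-1,j} - phi_{kk} phi_{k-1,k-j},  j = 1..k-1.
Step k = 1:
  phi_11 = rho(1) = -0.1472.
Step k = 2:
  phi_22 = [rho(2) - phi_11 rho(1)] / [1 - phi_11 rho(1)] = [-0.3624 - (-0.1472)(-0.1472)] / [1 - (-0.1472)(-0.1472)]
         = -0.38406784 / 0.97833216 = -0.392574.
  Update: phi_21 = phi_11 - phi_22 phi_11 = -0.1472 - (-0.392574)(-0.1472) = -0.204987.
Step k = 3:
  phi_33 = [rho(3) - phi_21 rho(2) - phi_22 rho(1)] / [1 - phi_21 rho(1) - phi_22 rho(2)]
    numerator   = 0.0013 - (-0.204987)(-0.3624) - (-0.392574)(-0.1472) = -0.13077416
    denominator = 1 - (-0.204987)(-0.1472) - (-0.392574)(-0.3624) = 0.82755708
  phi_33 = -0.13077416 / 0.82755708 = -0.158.
Therefore phi_{33} = -0.1580.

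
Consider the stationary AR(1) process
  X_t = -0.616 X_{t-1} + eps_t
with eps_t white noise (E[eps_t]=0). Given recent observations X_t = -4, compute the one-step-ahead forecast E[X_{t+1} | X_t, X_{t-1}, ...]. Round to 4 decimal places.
E[X_{t+1} \mid \mathcal F_t] = 2.4640

For an AR(p) model X_t = c + sum_i phi_i X_{t-i} + eps_t, the
one-step-ahead conditional mean is
  E[X_{t+1} | X_t, ...] = c + sum_i phi_i X_{t+1-i}.
Substitute known values:
  E[X_{t+1} | ...] = (-0.616) * (-4)
                   = 2.4640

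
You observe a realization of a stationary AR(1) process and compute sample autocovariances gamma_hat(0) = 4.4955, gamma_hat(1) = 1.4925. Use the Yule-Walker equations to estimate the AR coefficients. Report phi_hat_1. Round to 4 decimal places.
\hat\phi_{1} = 0.3320

The Yule-Walker equations for an AR(p) process read, in matrix form,
  Gamma_p phi = r_p,   with   (Gamma_p)_{ij} = gamma(|i - j|),
                       (r_p)_i = gamma(i),   i,j = 1..p.
Substitute the sample gammas (Toeplitz matrix and right-hand side of size 1):
  Gamma_p = [[4.4955]]
  r_p     = [1.4925]
With p = 1 this is the single equation gamma(0) phi_1 = gamma(1):
  phi_hat_1 = gamma(1) / gamma(0) = 1.4925 / 4.4955 = 0.3320.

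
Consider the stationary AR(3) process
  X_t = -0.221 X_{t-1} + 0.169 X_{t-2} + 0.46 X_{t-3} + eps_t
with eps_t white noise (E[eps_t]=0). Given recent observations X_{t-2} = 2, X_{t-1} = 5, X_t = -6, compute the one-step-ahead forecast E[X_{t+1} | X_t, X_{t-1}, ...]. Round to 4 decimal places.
E[X_{t+1} \mid \mathcal F_t] = 3.0910

For an AR(p) model X_t = c + sum_i phi_i X_{t-i} + eps_t, the
one-step-ahead conditional mean is
  E[X_{t+1} | X_t, ...] = c + sum_i phi_i X_{t+1-i}.
Substitute known values:
  E[X_{t+1} | ...] = (-0.221) * (-6) + (0.169) * (5) + (0.46) * (2)
                   = 3.0910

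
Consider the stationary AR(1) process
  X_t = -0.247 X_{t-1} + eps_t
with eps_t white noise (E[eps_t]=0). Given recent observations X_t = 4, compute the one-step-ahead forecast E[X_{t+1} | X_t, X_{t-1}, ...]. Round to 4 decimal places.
E[X_{t+1} \mid \mathcal F_t] = -0.9880

For an AR(p) model X_t = c + sum_i phi_i X_{t-i} + eps_t, the
one-step-ahead conditional mean is
  E[X_{t+1} | X_t, ...] = c + sum_i phi_i X_{t+1-i}.
Substitute known values:
  E[X_{t+1} | ...] = (-0.247) * (4)
                   = -0.9880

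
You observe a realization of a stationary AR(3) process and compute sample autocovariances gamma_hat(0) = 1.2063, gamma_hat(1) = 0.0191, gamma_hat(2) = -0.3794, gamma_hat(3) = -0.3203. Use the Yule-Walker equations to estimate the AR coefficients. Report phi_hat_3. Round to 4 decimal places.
\hat\phi_{3} = -0.2820

The Yule-Walker equations for an AR(p) process read, in matrix form,
  Gamma_p phi = r_p,   with   (Gamma_p)_{ij} = gamma(|i - j|),
                       (r_p)_i = gamma(i),   i,j = 1..p.
Substitute the sample gammas (Toeplitz matrix and right-hand side of size 3):
  Gamma_p = [[1.2063, 0.0191, -0.3794], [0.0191, 1.2063, 0.0191], [-0.3794, 0.0191, 1.2063]]
  r_p     = [0.0191, -0.3794, -0.3203]
Written out (R1..R3):
  (R1) 1.2063 phi_1 + 0.0191 phi_2 - 0.3794 phi_3 = 0.0191
  (R2) 0.0191 phi_1 + 1.2063 phi_2 + 0.0191 phi_3 = -0.3794
  (R3) -0.3794 phi_1 + 0.0191 phi_2 + 1.2063 phi_3 = -0.3203
Gaussian elimination:
  R2 <- R2 - (0.0191/1.2063) R1 = R2 - (0.015834) R1:  1.205998 phi_2 + 0.025107 phi_3 = -0.379702
  R3 <- R3 - (-0.3794/1.2063) R1 = R3 - (-0.314515) R1:  0.025107 phi_2 + 1.086973 phi_3 = -0.314293
  R3 <- R3 - (0.025107/1.205998) R2 = R3 - (0.020819) R2:  1.08645 phi_3 = -0.306388
Back-substitution:
  phi_hat_3 = -0.306388 / 1.08645 = -0.282008
  phi_hat_2 = (-0.379702 - (0.025107)(-0.282008)) / 1.205998 = -0.308974
  phi_hat_1 = (0.0191 - (0.0191)(-0.308974) - (-0.3794)(-0.282008)) / 1.2063 = -0.06797
So phi_hat = [-0.0680, -0.3090, -0.2820].
Therefore phi_hat_3 = -0.2820.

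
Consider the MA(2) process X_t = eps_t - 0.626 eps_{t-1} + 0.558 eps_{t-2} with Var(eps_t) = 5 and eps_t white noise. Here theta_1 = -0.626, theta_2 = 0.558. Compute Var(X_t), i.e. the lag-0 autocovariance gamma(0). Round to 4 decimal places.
\gamma(0) = 8.5162

For an MA(q) process X_t = eps_t + sum_i theta_i eps_{t-i} with
Var(eps_t) = sigma^2, the variance is
  gamma(0) = sigma^2 * (1 + sum_i theta_i^2).
  sum_i theta_i^2 = (-0.626)^2 + (0.558)^2 = 0.391876 + 0.311364 = 0.70324.
  gamma(0) = 5 * (1 + 0.70324) = 5 * 1.70324 = 8.5162.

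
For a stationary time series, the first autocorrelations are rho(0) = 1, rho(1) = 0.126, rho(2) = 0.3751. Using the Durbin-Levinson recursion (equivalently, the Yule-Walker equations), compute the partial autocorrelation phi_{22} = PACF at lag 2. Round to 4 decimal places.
\phi_{22} = 0.3650

The PACF at lag k is phi_{kk}, the last component of the solution
to the Yule-Walker system G_k phi = r_k where
  (G_k)_{ij} = rho(|i - j|), (r_k)_i = rho(i), i,j = 1..k.
Equivalently, Durbin-Levinson gives phi_{kk} iteratively:
  phi_{11} = rho(1)
  phi_{kk} = [rho(k) - sum_{j=1..k-1} phi_{k-1,j} rho(k-j)]
            / [1 - sum_{j=1..k-1} phi_{k-1,j} rho(j)],
  phi_{k,j} = phi_{k-1,j} - phi_{kk} phi_{k-1,k-j},  j = 1..k-1.
Step k = 1:
  phi_11 = rho(1) = 0.126.
Step k = 2:
  phi_22 = [rho(2) - phi_11 rho(1)] / [1 - phi_11 rho(1)] = [0.3751 - (0.126)(0.126)] / [1 - (0.126)(0.126)]
         = 0.359224 / 0.984124 = 0.365.
Therefore phi_{22} = 0.3650.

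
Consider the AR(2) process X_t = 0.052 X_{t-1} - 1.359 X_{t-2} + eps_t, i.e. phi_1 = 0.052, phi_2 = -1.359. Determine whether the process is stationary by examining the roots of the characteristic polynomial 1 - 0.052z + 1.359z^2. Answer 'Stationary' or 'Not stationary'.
\text{Not stationary}

The AR(p) characteristic polynomial is P(z) = 1 - 0.052z + 1.359z^2.
Stationarity requires all roots to lie outside the unit circle, i.e. |z| > 1 for every root.
Set 1 + (-0.052) z + (1.359) z^2 = 0, i.e. a z^2 + b z + c = 0 with a = 1.359, b = -0.052, c = 1.
Discriminant D = b^2 - 4ac = (-0.052)^2 - 4*(1.359)*1 = 0.002704 - (5.436) = -5.433296.
D < 0, so the roots are the complex-conjugate pair z = (-b +/- i sqrt(-D)) / (2a) = 0.0191 +/- 0.8576i.
For a conjugate pair |z|^2 = z * conj(z) = (product of roots) = c/a = 1/(1.359) = 0.735835, so |z| = sqrt(0.735835) = 0.8578 for both roots.
Moduli of all roots: 0.8578, 0.8578.
All moduli strictly greater than 1? No.
Verdict: Not stationary.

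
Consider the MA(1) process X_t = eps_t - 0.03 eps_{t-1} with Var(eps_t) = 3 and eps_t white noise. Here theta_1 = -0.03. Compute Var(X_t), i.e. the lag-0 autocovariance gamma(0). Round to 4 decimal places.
\gamma(0) = 3.0027

For an MA(q) process X_t = eps_t + sum_i theta_i eps_{t-i} with
Var(eps_t) = sigma^2, the variance is
  gamma(0) = sigma^2 * (1 + sum_i theta_i^2).
  sum_i theta_i^2 = (-0.03)^2 = 0.0009.
  gamma(0) = 3 * (1 + 0.0009) = 3 * 1.0009 = 3.0027.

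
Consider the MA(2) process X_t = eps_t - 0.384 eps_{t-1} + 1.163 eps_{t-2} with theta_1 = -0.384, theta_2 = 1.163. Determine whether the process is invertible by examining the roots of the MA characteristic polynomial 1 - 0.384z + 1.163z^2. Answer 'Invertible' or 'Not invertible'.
\text{Not invertible}

The MA(q) characteristic polynomial is P(z) = 1 - 0.384z + 1.163z^2.
Invertibility requires all roots to lie outside the unit circle, i.e. |z| > 1 for every root.
Set 1 + (-0.384) z + (1.163) z^2 = 0, i.e. a z^2 + b z + c = 0 with a = 1.163, b = -0.384, c = 1.
Discriminant D = b^2 - 4ac = (-0.384)^2 - 4*(1.163)*1 = 0.147456 - (4.652) = -4.504544.
D < 0, so the roots are the complex-conjugate pair z = (-b +/- i sqrt(-D)) / (2a) = 0.1651 +/- 0.9125i.
For a conjugate pair |z|^2 = z * conj(z) = (product of roots) = c/a = 1/(1.163) = 0.859845, so |z| = sqrt(0.859845) = 0.9273 for both roots.
Moduli of all roots: 0.9273, 0.9273.
All moduli strictly greater than 1? No.
Verdict: Not invertible.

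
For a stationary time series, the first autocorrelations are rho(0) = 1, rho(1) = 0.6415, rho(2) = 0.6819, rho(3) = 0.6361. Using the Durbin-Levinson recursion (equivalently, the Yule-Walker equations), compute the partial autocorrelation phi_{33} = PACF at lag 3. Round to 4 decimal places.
\phi_{33} = 0.2260

The PACF at lag k is phi_{kk}, the last component of the solution
to the Yule-Walker system G_k phi = r_k where
  (G_k)_{ij} = rho(|i - j|), (r_k)_i = rho(i), i,j = 1..k.
Equivalently, Durbin-Levinson gives phi_{kk} iteratively:
  phi_{11} = rho(1)
  phi_{kk} = [rho(k) - sum_{j=1..k-1} phi_{k-1,j} rho(k-j)]
            / [1 - sum_{j=1..k-1} phi_{k-1,j} rho(j)],
  phi_{k,j} = phi_{k-1,j} - phi_{kk} phi_{k-1,k-j},  j = 1..k-1.
Step k = 1:
  phi_11 = rho(1) = 0.6415.
Step k = 2:
  phi_22 = [rho(2) - phi_11 rho(1)] / [1 - phi_11 rho(1)] = [0.6819 - (0.6415)(0.6415)] / [1 - (0.6415)(0.6415)]
         = 0.27037775 / 0.58847775 = 0.459453.
  Update: phi_21 = phi_11 - phi_22 phi_11 = 0.6415 - (0.459453)(0.6415) = 0.346761.
Step k = 3:
  phi_33 = [rho(3) - phi_21 rho(2) - phi_22 rho(1)] / [1 - phi_21 rho(1) - phi_22 rho(2)]
    numerator   = 0.6361 - (0.346761)(0.6819) - (0.459453)(0.6415) = 0.10490468
    denominator = 1 - (0.346761)(0.6415) - (0.459453)(0.6819) = 0.46425194
  phi_33 = 0.10490468 / 0.46425194 = 0.226.
Therefore phi_{33} = 0.2260.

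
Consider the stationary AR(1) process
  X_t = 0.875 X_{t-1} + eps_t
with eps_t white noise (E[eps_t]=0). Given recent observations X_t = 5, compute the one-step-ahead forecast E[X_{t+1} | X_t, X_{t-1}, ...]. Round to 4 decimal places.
E[X_{t+1} \mid \mathcal F_t] = 4.3750

For an AR(p) model X_t = c + sum_i phi_i X_{t-i} + eps_t, the
one-step-ahead conditional mean is
  E[X_{t+1} | X_t, ...] = c + sum_i phi_i X_{t+1-i}.
Substitute known values:
  E[X_{t+1} | ...] = (0.875) * (5)
                   = 4.3750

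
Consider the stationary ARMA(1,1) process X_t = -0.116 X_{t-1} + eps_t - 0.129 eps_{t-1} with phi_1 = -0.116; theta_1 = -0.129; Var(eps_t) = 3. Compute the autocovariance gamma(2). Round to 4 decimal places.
\gamma(2) = 0.0877

Multiply the model equation by X_{t-k} and take expectations. With theta_0 = psi_0 = 1 and psi_j the MA(infinity) weights, this gives
  gamma(k) - sum_i phi_i gamma(k-i) = c_k,
  c_k = sigma^2 * sum_{j=k..q} theta_j psi_{j-k}   (c_k = 0 for k > q),
using gamma(-m) = gamma(m).
psi-weights needed (psi_j = theta_j + sum_i phi_i psi_{j-i}):
  psi_1 = theta_1 + phi_1 = -0.129 + (-0.116) = -0.245
Right-hand sides:
  c_0 = sigma^2 (1 + theta_1 psi_1) = 3 * (1 + (-0.129)(-0.245)) = 3 * 1.031605 = 3.094815
  c_1 = sigma^2 theta_1 = 3 * (-0.129) = -0.387
  c_2 = 0
Equations for k = 0 and k = 1 (AR order 1):
  gamma(0) = phi_1 gamma(1) + c_0
  gamma(1) = phi_1 gamma(0) + c_1
Substituting the second into the first: gamma(0) (1 - phi_1^2) = c_0 + phi_1 c_1, so
  gamma(0) = (c_0 + phi_1 c_1) / (1 - phi_1^2) = (3.094815 + (-0.116)(-0.387)) / (1 - (-0.116)^2) = 3.139707 / 0.986544 = 3.182531.
  gamma(1) = phi_1 gamma(0) + c_1 = (-0.116)(3.182531) + (-0.387) = -0.756174.
For k = 2 (> q): gamma(2) = phi_1 gamma(1) = (-0.116)(-0.756174) = 0.087716.
Therefore gamma(2) = 0.0877 (to 4 decimal places).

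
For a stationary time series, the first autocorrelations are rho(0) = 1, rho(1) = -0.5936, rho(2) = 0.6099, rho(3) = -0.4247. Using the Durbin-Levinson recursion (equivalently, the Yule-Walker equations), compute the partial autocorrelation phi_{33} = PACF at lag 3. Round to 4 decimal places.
\phi_{33} = 0.0540

The PACF at lag k is phi_{kk}, the last component of the solution
to the Yule-Walker system G_k phi = r_k where
  (G_k)_{ij} = rho(|i - j|), (r_k)_i = rho(i), i,j = 1..k.
Equivalently, Durbin-Levinson gives phi_{kk} iteratively:
  phi_{11} = rho(1)
  phi_{kk} = [rho(k) - sum_{j=1..k-1} phi_{k-1,j} rho(k-j)]
            / [1 - sum_{j=1..k-1} phi_{k-1,j} rho(j)],
  phi_{k,j} = phi_{k-1,j} - phi_{kk} phi_{k-1,k-j},  j = 1..k-1.
Step k = 1:
  phi_11 = rho(1) = -0.5936.
Step k = 2:
  phi_22 = [rho(2) - phi_11 rho(1)] / [1 - phi_11 rho(1)] = [0.6099 - (-0.5936)(-0.5936)] / [1 - (-0.5936)(-0.5936)]
         = 0.25753904 / 0.64763904 = 0.397658.
  Update: phi_21 = phi_11 - phi_22 phi_11 = -0.5936 - (0.397658)(-0.5936) = -0.35755.
Step k = 3:
  phi_33 = [rho(3) - phi_21 rho(2) - phi_22 rho(1)] / [1 - phi_21 rho(1) - phi_22 rho(2)]
    numerator   = -0.4247 - (-0.35755)(0.6099) - (0.397658)(-0.5936) = 0.02941973
    denominator = 1 - (-0.35755)(-0.5936) - (0.397658)(0.6099) = 0.5452265
  phi_33 = 0.02941973 / 0.5452265 = 0.054.
Therefore phi_{33} = 0.0540.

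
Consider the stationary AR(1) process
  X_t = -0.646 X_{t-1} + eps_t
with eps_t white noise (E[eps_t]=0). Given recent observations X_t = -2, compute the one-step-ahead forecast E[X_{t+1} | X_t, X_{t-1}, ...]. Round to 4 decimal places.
E[X_{t+1} \mid \mathcal F_t] = 1.2920

For an AR(p) model X_t = c + sum_i phi_i X_{t-i} + eps_t, the
one-step-ahead conditional mean is
  E[X_{t+1} | X_t, ...] = c + sum_i phi_i X_{t+1-i}.
Substitute known values:
  E[X_{t+1} | ...] = (-0.646) * (-2)
                   = 1.2920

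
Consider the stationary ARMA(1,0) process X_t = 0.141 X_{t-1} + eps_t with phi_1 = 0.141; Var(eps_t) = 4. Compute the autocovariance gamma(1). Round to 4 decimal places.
\gamma(1) = 0.5754

Multiply the model equation by X_{t-k} and take expectations. With theta_0 = psi_0 = 1 and psi_j the MA(infinity) weights, this gives
  gamma(k) - sum_i phi_i gamma(k-i) = c_k,
  c_k = sigma^2 * sum_{j=k..q} theta_j psi_{j-k}   (c_k = 0 for k > q),
using gamma(-m) = gamma(m).
Pure AR (q = 0): c_0 = sigma^2 = 4, c_k = 0 for k >= 1.
Equations for k = 0 and k = 1 (AR order 1):
  gamma(0) = phi_1 gamma(1) + c_0
  gamma(1) = phi_1 gamma(0) + c_1
Substituting the second into the first: gamma(0) (1 - phi_1^2) = c_0 + phi_1 c_1, so
  gamma(0) = c_0 / (1 - phi_1^2) = 4 / (1 - (0.141)^2) = 4 / 0.980119 = 4.081137.
  gamma(1) = phi_1 gamma(0) = (0.141)(4.081137) = 0.57544.
Therefore gamma(1) = 0.5754 (to 4 decimal places).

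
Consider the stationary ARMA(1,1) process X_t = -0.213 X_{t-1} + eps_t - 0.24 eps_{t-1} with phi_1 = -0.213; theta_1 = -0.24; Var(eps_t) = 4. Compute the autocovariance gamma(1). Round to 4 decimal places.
\gamma(1) = -1.9951

Multiply the model equation by X_{t-k} and take expectations. With theta_0 = psi_0 = 1 and psi_j the MA(infinity) weights, this gives
  gamma(k) - sum_i phi_i gamma(k-i) = c_k,
  c_k = sigma^2 * sum_{j=k..q} theta_j psi_{j-k}   (c_k = 0 for k > q),
using gamma(-m) = gamma(m).
psi-weights needed (psi_j = theta_j + sum_i phi_i psi_{j-i}):
  psi_1 = theta_1 + phi_1 = -0.24 + (-0.213) = -0.453
Right-hand sides:
  c_0 = sigma^2 (1 + theta_1 psi_1) = 4 * (1 + (-0.24)(-0.453)) = 4 * 1.10872 = 4.43488
  c_1 = sigma^2 theta_1 = 4 * (-0.24) = -0.96
  c_2 = 0
Equations for k = 0 and k = 1 (AR order 1):
  gamma(0) = phi_1 gamma(1) + c_0
  gamma(1) = phi_1 gamma(0) + c_1
Substituting the second into the first: gamma(0) (1 - phi_1^2) = c_0 + phi_1 c_1, so
  gamma(0) = (c_0 + phi_1 c_1) / (1 - phi_1^2) = (4.43488 + (-0.213)(-0.96)) / (1 - (-0.213)^2) = 4.63936 / 0.954631 = 4.859846.
  gamma(1) = phi_1 gamma(0) + c_1 = (-0.213)(4.859846) + (-0.96) = -1.995147.
Therefore gamma(1) = -1.9951 (to 4 decimal places).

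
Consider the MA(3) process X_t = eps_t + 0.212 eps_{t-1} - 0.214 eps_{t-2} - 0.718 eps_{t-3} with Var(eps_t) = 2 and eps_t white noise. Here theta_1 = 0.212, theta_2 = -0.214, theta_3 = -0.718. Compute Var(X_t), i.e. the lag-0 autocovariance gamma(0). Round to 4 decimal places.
\gamma(0) = 3.2125

For an MA(q) process X_t = eps_t + sum_i theta_i eps_{t-i} with
Var(eps_t) = sigma^2, the variance is
  gamma(0) = sigma^2 * (1 + sum_i theta_i^2).
  sum_i theta_i^2 = (0.212)^2 + (-0.214)^2 + (-0.718)^2 = 0.044944 + 0.045796 + 0.515524 = 0.606264.
  gamma(0) = 2 * (1 + 0.606264) = 2 * 1.606264 = 3.212528, which rounds to 3.2125.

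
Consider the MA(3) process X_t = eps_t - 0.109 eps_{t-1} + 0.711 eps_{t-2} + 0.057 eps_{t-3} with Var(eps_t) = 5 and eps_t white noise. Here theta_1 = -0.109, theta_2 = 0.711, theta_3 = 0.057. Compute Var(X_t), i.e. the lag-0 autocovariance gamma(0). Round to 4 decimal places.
\gamma(0) = 7.6033

For an MA(q) process X_t = eps_t + sum_i theta_i eps_{t-i} with
Var(eps_t) = sigma^2, the variance is
  gamma(0) = sigma^2 * (1 + sum_i theta_i^2).
  sum_i theta_i^2 = (-0.109)^2 + (0.711)^2 + (0.057)^2 = 0.011881 + 0.505521 + 0.003249 = 0.520651.
  gamma(0) = 5 * (1 + 0.520651) = 5 * 1.520651 = 7.603255, which rounds to 7.6033.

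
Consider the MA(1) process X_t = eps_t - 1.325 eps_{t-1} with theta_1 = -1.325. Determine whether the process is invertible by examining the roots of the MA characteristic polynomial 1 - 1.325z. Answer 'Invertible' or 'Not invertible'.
\text{Not invertible}

The MA(q) characteristic polynomial is P(z) = 1 - 1.325z.
Invertibility requires all roots to lie outside the unit circle, i.e. |z| > 1 for every root.
This is linear in z: 1 + (-1.325) z = 0  =>  z = -1/(-1.325) = 0.754717,  |z| = 0.754717.
Moduli of all roots: 0.7547.
All moduli strictly greater than 1? No.
Verdict: Not invertible.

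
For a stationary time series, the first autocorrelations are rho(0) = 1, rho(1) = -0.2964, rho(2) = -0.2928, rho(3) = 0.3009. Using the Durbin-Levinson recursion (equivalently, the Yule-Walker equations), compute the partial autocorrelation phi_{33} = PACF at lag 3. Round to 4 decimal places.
\phi_{33} = 0.0720

The PACF at lag k is phi_{kk}, the last component of the solution
to the Yule-Walker system G_k phi = r_k where
  (G_k)_{ij} = rho(|i - j|), (r_k)_i = rho(i), i,j = 1..k.
Equivalently, Durbin-Levinson gives phi_{kk} iteratively:
  phi_{11} = rho(1)
  phi_{kk} = [rho(k) - sum_{j=1..k-1} phi_{k-1,j} rho(k-j)]
            / [1 - sum_{j=1..k-1} phi_{k-1,j} rho(j)],
  phi_{k,j} = phi_{k-1,j} - phi_{kk} phi_{k-1,k-j},  j = 1..k-1.
Step k = 1:
  phi_11 = rho(1) = -0.2964.
Step k = 2:
  phi_22 = [rho(2) - phi_11 rho(1)] / [1 - phi_11 rho(1)] = [-0.2928 - (-0.2964)(-0.2964)] / [1 - (-0.2964)(-0.2964)]
         = -0.38065296 / 0.91214704 = -0.417315.
  Update: phi_21 = phi_11 - phi_22 phi_11 = -0.2964 - (-0.417315)(-0.2964) = -0.420092.
Step k = 3:
  phi_33 = [rho(3) - phi_21 rho(2) - phi_22 rho(1)] / [1 - phi_21 rho(1) - phi_22 rho(2)]
    numerator   = 0.3009 - (-0.420092)(-0.2928) - (-0.417315)(-0.2964) = 0.05420471
    denominator = 1 - (-0.420092)(-0.2964) - (-0.417315)(-0.2928) = 0.75329472
  phi_33 = 0.05420471 / 0.75329472 = 0.072.
Therefore phi_{33} = 0.0720.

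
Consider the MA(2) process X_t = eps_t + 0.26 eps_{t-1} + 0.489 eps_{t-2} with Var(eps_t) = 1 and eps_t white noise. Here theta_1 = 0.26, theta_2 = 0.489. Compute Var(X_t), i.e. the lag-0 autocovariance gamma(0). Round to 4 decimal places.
\gamma(0) = 1.3067

For an MA(q) process X_t = eps_t + sum_i theta_i eps_{t-i} with
Var(eps_t) = sigma^2, the variance is
  gamma(0) = sigma^2 * (1 + sum_i theta_i^2).
  sum_i theta_i^2 = (0.26)^2 + (0.489)^2 = 0.0676 + 0.239121 = 0.306721.
  gamma(0) = 1 * (1 + 0.306721) = 1 * 1.306721 = 1.306721, which rounds to 1.3067.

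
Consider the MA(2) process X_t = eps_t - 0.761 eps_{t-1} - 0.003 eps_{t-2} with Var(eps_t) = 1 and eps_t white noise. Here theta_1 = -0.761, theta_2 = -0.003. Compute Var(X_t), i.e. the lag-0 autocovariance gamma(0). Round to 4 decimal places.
\gamma(0) = 1.5791

For an MA(q) process X_t = eps_t + sum_i theta_i eps_{t-i} with
Var(eps_t) = sigma^2, the variance is
  gamma(0) = sigma^2 * (1 + sum_i theta_i^2).
  sum_i theta_i^2 = (-0.761)^2 + (-0.003)^2 = 0.579121 + 0.000009 = 0.57913.
  gamma(0) = 1 * (1 + 0.57913) = 1 * 1.57913 = 1.57913, which rounds to 1.5791.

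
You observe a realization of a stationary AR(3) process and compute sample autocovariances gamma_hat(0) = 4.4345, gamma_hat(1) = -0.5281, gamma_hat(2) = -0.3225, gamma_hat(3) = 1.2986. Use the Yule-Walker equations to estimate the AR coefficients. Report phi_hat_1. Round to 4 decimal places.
\hat\phi_{1} = -0.1050

The Yule-Walker equations for an AR(p) process read, in matrix form,
  Gamma_p phi = r_p,   with   (Gamma_p)_{ij} = gamma(|i - j|),
                       (r_p)_i = gamma(i),   i,j = 1..p.
Substitute the sample gammas (Toeplitz matrix and right-hand side of size 3):
  Gamma_p = [[4.4345, -0.5281, -0.3225], [-0.5281, 4.4345, -0.5281], [-0.3225, -0.5281, 4.4345]]
  r_p     = [-0.5281, -0.3225, 1.2986]
Written out (R1..R3):
  (R1) 4.4345 phi_1 - 0.5281 phi_2 - 0.3225 phi_3 = -0.5281
  (R2) -0.5281 phi_1 + 4.4345 phi_2 - 0.5281 phi_3 = -0.3225
  (R3) -0.3225 phi_1 - 0.5281 phi_2 + 4.4345 phi_3 = 1.2986
Gaussian elimination:
  R2 <- R2 - (-0.5281/4.4345) R1 = R2 - (-0.119089) R1:  4.371609 phi_2 - 0.566506 phi_3 = -0.385391
  R3 <- R3 - (-0.3225/4.4345) R1 = R3 - (-0.072725) R1:  -0.566506 phi_2 + 4.411046 phi_3 = 1.260194
  R3 <- R3 - (-0.566506/4.371609) R2 = R3 - (-0.129588) R2:  4.337634 phi_3 = 1.210252
Back-substitution:
  phi_hat_3 = 1.210252 / 4.337634 = 0.279012
  phi_hat_2 = (-0.385391 - (-0.566506)(0.279012)) / 4.371609 = -0.052001
  phi_hat_1 = (-0.5281 - (-0.5281)(-0.052001) - (-0.3225)(0.279012)) / 4.4345 = -0.104991
So phi_hat = [-0.1050, -0.0520, 0.2790].
Therefore phi_hat_1 = -0.1050.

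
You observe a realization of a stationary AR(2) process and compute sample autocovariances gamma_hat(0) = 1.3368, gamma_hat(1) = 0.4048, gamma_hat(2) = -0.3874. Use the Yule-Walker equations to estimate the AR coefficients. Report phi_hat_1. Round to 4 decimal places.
\hat\phi_{1} = 0.4300

The Yule-Walker equations for an AR(p) process read, in matrix form,
  Gamma_p phi = r_p,   with   (Gamma_p)_{ij} = gamma(|i - j|),
                       (r_p)_i = gamma(i),   i,j = 1..p.
Substitute the sample gammas (Toeplitz matrix and right-hand side of size 2):
  Gamma_p = [[1.3368, 0.4048], [0.4048, 1.3368]]
  r_p     = [0.4048, -0.3874]
Written out:
  1.3368 phi_1 + 0.4048 phi_2 = 0.4048
  0.4048 phi_1 + 1.3368 phi_2 = -0.3874
Solve by Cramer's rule:
  det = gamma(0)^2 - gamma(1)^2 = (1.3368)^2 - (0.4048)^2 = 1.78703424 - 0.16386304 = 1.6231712
  phi_hat_1 = [gamma(1) gamma(0) - gamma(1) gamma(2)] / det = [(0.4048)(1.3368) - (0.4048)(-0.3874)] / 1.6231712 = 0.69795616 / 1.6231712 = 0.43
  phi_hat_2 = [gamma(0) gamma(2) - gamma(1)^2] / det = [(1.3368)(-0.3874) - (0.4048)^2] / 1.6231712 = -0.68173936 / 1.6231712 = -0.42
So phi_hat = [0.4300, -0.4200].
Therefore phi_hat_1 = 0.4300.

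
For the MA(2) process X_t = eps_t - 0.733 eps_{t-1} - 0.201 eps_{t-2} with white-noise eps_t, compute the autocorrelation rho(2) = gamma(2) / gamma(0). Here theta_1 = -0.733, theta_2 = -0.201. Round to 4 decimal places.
\rho(2) = -0.1274

For an MA(q) process with theta_0 = 1, the autocovariance is
  gamma(k) = sigma^2 * sum_{i=0..q-k} theta_i * theta_{i+k},
and rho(k) = gamma(k) / gamma(0). Sigma^2 cancels.
  numerator   = (1)*(-0.201) = -0.201.
  denominator = (1)^2 + (-0.733)^2 + (-0.201)^2 = 1.57769.
  rho(2) = -0.201 / 1.57769 = -0.1274.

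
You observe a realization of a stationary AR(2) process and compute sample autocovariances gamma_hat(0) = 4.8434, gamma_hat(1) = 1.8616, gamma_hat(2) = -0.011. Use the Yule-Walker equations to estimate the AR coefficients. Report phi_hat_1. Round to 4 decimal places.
\hat\phi_{1} = 0.4520

The Yule-Walker equations for an AR(p) process read, in matrix form,
  Gamma_p phi = r_p,   with   (Gamma_p)_{ij} = gamma(|i - j|),
                       (r_p)_i = gamma(i),   i,j = 1..p.
Substitute the sample gammas (Toeplitz matrix and right-hand side of size 2):
  Gamma_p = [[4.8434, 1.8616], [1.8616, 4.8434]]
  r_p     = [1.8616, -0.011]
Written out:
  4.8434 phi_1 + 1.8616 phi_2 = 1.8616
  1.8616 phi_1 + 4.8434 phi_2 = -0.011
Solve by Cramer's rule:
  det = gamma(0)^2 - gamma(1)^2 = (4.8434)^2 - (1.8616)^2 = 23.45852356 - 3.46555456 = 19.992969
  phi_hat_1 = [gamma(1) gamma(0) - gamma(1) gamma(2)] / det = [(1.8616)(4.8434) - (1.8616)(-0.011)] / 19.992969 = 9.03695104 / 19.992969 = 0.452
  phi_hat_2 = [gamma(0) gamma(2) - gamma(1)^2] / det = [(4.8434)(-0.011) - (1.8616)^2] / 19.992969 = -3.51883196 / 19.992969 = -0.176
So phi_hat = [0.4520, -0.1760].
Therefore phi_hat_1 = 0.4520.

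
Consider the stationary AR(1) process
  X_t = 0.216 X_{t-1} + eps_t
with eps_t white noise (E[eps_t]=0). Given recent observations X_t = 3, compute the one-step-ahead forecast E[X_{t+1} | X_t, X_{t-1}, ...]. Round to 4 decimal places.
E[X_{t+1} \mid \mathcal F_t] = 0.6480

For an AR(p) model X_t = c + sum_i phi_i X_{t-i} + eps_t, the
one-step-ahead conditional mean is
  E[X_{t+1} | X_t, ...] = c + sum_i phi_i X_{t+1-i}.
Substitute known values:
  E[X_{t+1} | ...] = (0.216) * (3)
                   = 0.6480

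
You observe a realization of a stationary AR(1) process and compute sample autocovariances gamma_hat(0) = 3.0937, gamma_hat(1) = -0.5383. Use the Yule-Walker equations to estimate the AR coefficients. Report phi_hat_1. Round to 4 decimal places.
\hat\phi_{1} = -0.1740

The Yule-Walker equations for an AR(p) process read, in matrix form,
  Gamma_p phi = r_p,   with   (Gamma_p)_{ij} = gamma(|i - j|),
                       (r_p)_i = gamma(i),   i,j = 1..p.
Substitute the sample gammas (Toeplitz matrix and right-hand side of size 1):
  Gamma_p = [[3.0937]]
  r_p     = [-0.5383]
With p = 1 this is the single equation gamma(0) phi_1 = gamma(1):
  phi_hat_1 = gamma(1) / gamma(0) = -0.5383 / 3.0937 = -0.1740.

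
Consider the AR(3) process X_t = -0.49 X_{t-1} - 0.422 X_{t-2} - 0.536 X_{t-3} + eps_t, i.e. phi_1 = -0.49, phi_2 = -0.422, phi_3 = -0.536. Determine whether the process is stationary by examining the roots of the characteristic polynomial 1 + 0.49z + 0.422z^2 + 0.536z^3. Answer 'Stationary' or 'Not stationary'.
\text{Stationary}

The AR(p) characteristic polynomial is P(z) = 1 + 0.49z + 0.422z^2 + 0.536z^3.
Stationarity requires all roots to lie outside the unit circle, i.e. |z| > 1 for every root.
Degree 3: look for a simple real root z0 first, then factor out (1 - z/z0) and solve the remaining quadratic.
Testing z0 = -1.25: P(-1.25) = 1 + (0.49)(-1.25) + (0.422)(-1.25)^2 + (0.536)(-1.25)^3
  = 1 + (-0.6125) + (0.659375) + (-1.046875) = 0.  So z_0 = -1.25 is a root, |z_0| = 1.25.
Divide out the factor (1 + 0.8 z) = (1 - z/z0) (since 1/z0 = -0.8):
  P(z) = (1 + 0.8 z)(1 + (-0.31) z + (0.67) z^2)
  [check: z-coef -0.31 - (-0.8) = 0.49; z^2-coef 0.67 - (-0.8)(-0.31) = 0.422; z^3-coef -(-0.8)(0.67) = 0.536.]
Remaining roots from the quadratic factor 1 + (-0.31) z + (0.67) z^2:
  Set 1 + (-0.31) z + (0.67) z^2 = 0, i.e. a z^2 + b z + c = 0 with a = 0.67, b = -0.31, c = 1.
  Discriminant D = b^2 - 4ac = (-0.31)^2 - 4*(0.67)*1 = 0.0961 - (2.68) = -2.5839.
  D < 0, so the roots are the complex-conjugate pair z = (-b +/- i sqrt(-D)) / (2a) = 0.2313 +/- 1.1996i.
  For a conjugate pair |z|^2 = z * conj(z) = (product of roots) = c/a = 1/(0.67) = 1.492537, so |z| = sqrt(1.492537) = 1.2217 for both roots.
Moduli of all roots: 1.2500, 1.2217, 1.2217.
All moduli strictly greater than 1? Yes.
Verdict: Stationary.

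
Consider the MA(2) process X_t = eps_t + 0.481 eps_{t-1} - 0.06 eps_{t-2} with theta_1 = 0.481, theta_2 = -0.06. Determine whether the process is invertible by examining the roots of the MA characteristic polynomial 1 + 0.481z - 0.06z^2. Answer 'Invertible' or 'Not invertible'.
\text{Invertible}

The MA(q) characteristic polynomial is P(z) = 1 + 0.481z - 0.06z^2.
Invertibility requires all roots to lie outside the unit circle, i.e. |z| > 1 for every root.
Set 1 + (0.481) z + (-0.06) z^2 = 0, i.e. a z^2 + b z + c = 0 with a = -0.06, b = 0.481, c = 1.
Discriminant D = b^2 - 4ac = (0.481)^2 - 4*(-0.06)*1 = 0.231361 - (-0.24) = 0.471361.
D >= 0, so the roots are real: z = (-b +/- sqrt(D)) / (2a) = (-0.481 +/- 0.686557) / (-0.12).
  z_1 = (-0.481 + 0.686557) / (-0.12) = -1.713,   |z_1| = 1.713.
  z_2 = (-0.481 - 0.686557) / (-0.12) = 9.7296,   |z_2| = 9.7296.
Moduli of all roots: 1.7130, 9.7296.
All moduli strictly greater than 1? Yes.
Verdict: Invertible.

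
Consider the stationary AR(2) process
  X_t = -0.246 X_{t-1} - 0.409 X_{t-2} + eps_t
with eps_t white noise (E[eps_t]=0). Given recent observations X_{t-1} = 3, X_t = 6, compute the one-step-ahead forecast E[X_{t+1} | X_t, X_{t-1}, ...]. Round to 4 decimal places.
E[X_{t+1} \mid \mathcal F_t] = -2.7030

For an AR(p) model X_t = c + sum_i phi_i X_{t-i} + eps_t, the
one-step-ahead conditional mean is
  E[X_{t+1} | X_t, ...] = c + sum_i phi_i X_{t+1-i}.
Substitute known values:
  E[X_{t+1} | ...] = (-0.246) * (6) + (-0.409) * (3)
                   = -2.7030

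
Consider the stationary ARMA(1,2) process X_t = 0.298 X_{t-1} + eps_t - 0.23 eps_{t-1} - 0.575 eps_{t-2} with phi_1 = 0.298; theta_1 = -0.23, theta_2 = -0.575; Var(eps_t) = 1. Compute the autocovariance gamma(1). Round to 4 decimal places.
\gamma(1) = 0.1309

Multiply the model equation by X_{t-k} and take expectations. With theta_0 = psi_0 = 1 and psi_j the MA(infinity) weights, this gives
  gamma(k) - sum_i phi_i gamma(k-i) = c_k,
  c_k = sigma^2 * sum_{j=k..q} theta_j psi_{j-k}   (c_k = 0 for k > q),
using gamma(-m) = gamma(m).
psi-weights needed (psi_j = theta_j + sum_i phi_i psi_{j-i}):
  psi_1 = theta_1 + phi_1 = -0.23 + (0.298) = 0.068
  psi_2 = theta_2 + phi_1 psi_1 = -0.575 + (0.298)(0.068) = -0.554736
Right-hand sides:
  c_0 = sigma^2 (1 + theta_1 psi_1 + theta_2 psi_2) = 1 * (1 + (-0.23)(0.068) + (-0.575)(-0.554736)) = 1 * 1.303333 = 1.303333
  c_1 = sigma^2 (theta_1 + theta_2 psi_1) = 1 * (-0.23 + (-0.575)(0.068)) = -0.2691
  c_2 = sigma^2 theta_2 = 1 * (-0.575) = -0.575
Equations for k = 0 and k = 1 (AR order 1):
  gamma(0) = phi_1 gamma(1) + c_0
  gamma(1) = phi_1 gamma(0) + c_1
Substituting the second into the first: gamma(0) (1 - phi_1^2) = c_0 + phi_1 c_1, so
  gamma(0) = (c_0 + phi_1 c_1) / (1 - phi_1^2) = (1.303333 + (0.298)(-0.2691)) / (1 - (0.298)^2) = 1.223141 / 0.911196 = 1.342347.
  gamma(1) = phi_1 gamma(0) + c_1 = (0.298)(1.342347) + (-0.2691) = 0.130919.
Therefore gamma(1) = 0.1309 (to 4 decimal places).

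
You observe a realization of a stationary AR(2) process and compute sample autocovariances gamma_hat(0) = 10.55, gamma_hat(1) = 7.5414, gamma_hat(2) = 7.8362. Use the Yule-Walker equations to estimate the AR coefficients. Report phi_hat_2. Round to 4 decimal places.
\hat\phi_{2} = 0.4740

The Yule-Walker equations for an AR(p) process read, in matrix form,
  Gamma_p phi = r_p,   with   (Gamma_p)_{ij} = gamma(|i - j|),
                       (r_p)_i = gamma(i),   i,j = 1..p.
Substitute the sample gammas (Toeplitz matrix and right-hand side of size 2):
  Gamma_p = [[10.55, 7.5414], [7.5414, 10.55]]
  r_p     = [7.5414, 7.8362]
Written out:
  10.55 phi_1 + 7.5414 phi_2 = 7.5414
  7.5414 phi_1 + 10.55 phi_2 = 7.8362
Solve by Cramer's rule:
  det = gamma(0)^2 - gamma(1)^2 = (10.55)^2 - (7.5414)^2 = 111.3025 - 56.87271396 = 54.42978604
  phi_hat_1 = [gamma(1) gamma(0) - gamma(1) gamma(2)] / det = [(7.5414)(10.55) - (7.5414)(7.8362)] / 54.42978604 = 20.46585132 / 54.42978604 = 0.376
  phi_hat_2 = [gamma(0) gamma(2) - gamma(1)^2] / det = [(10.55)(7.8362) - (7.5414)^2] / 54.42978604 = 25.79919604 / 54.42978604 = 0.474
So phi_hat = [0.3760, 0.4740].
Therefore phi_hat_2 = 0.4740.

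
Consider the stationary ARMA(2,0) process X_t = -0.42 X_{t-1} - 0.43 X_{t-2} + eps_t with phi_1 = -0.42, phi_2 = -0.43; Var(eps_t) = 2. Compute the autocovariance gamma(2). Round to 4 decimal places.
\gamma(2) = -0.8234

Multiply the model equation by X_{t-k} and take expectations. With theta_0 = psi_0 = 1 and psi_j the MA(infinity) weights, this gives
  gamma(k) - sum_i phi_i gamma(k-i) = c_k,
  c_k = sigma^2 * sum_{j=k..q} theta_j psi_{j-k}   (c_k = 0 for k > q),
using gamma(-m) = gamma(m).
Pure AR (q = 0): c_0 = sigma^2 = 2, c_k = 0 for k >= 1.
Equations for k = 0, 1, 2 (AR order 2, c_2 = 0):
  (E0) gamma(0) = phi_1 gamma(1) + phi_2 gamma(2) + c_0
  (E1) gamma(1) = phi_1 gamma(0) + phi_2 gamma(1) + c_1
  (E2) gamma(2) = phi_1 gamma(1) + phi_2 gamma(0)
From (E1): gamma(1) = A gamma(0) + B with
  A = phi_1 / (1 - phi_2) = -0.42 / 1.43 = -0.293706,   B = c_1 / (1 - phi_2) = 0 / 1.43 = 0.
Insert (E2) into (E0): gamma(0) (1 - phi_2^2) = phi_1 (1 + phi_2) gamma(1) + c_0.
  phi_1 (1 + phi_2) = (-0.42)(0.57) = -0.2394,   1 - phi_2^2 = 0.8151.
Replace gamma(1) by A gamma(0) + B and collect gamma(0):
  gamma(0) [0.8151 - (-0.2394)(-0.293706)] = c_0 = 2
  gamma(0) * 0.744787 = 2
  gamma(0) = 2 / 0.744787 = 2.685333.
  gamma(1) = A gamma(0) = (-0.293706)(2.685333) = -0.788699.
  gamma(2) = phi_1 gamma(1) + phi_2 gamma(0) = (-0.42)(-0.788699) + (-0.43)(2.685333) = -0.823439.
Therefore gamma(2) = -0.8234 (to 4 decimal places).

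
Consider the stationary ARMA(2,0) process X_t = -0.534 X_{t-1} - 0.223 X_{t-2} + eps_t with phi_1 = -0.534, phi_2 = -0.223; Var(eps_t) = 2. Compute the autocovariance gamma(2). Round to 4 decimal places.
\gamma(2) = 0.0264

Multiply the model equation by X_{t-k} and take expectations. With theta_0 = psi_0 = 1 and psi_j the MA(infinity) weights, this gives
  gamma(k) - sum_i phi_i gamma(k-i) = c_k,
  c_k = sigma^2 * sum_{j=k..q} theta_j psi_{j-k}   (c_k = 0 for k > q),
using gamma(-m) = gamma(m).
Pure AR (q = 0): c_0 = sigma^2 = 2, c_k = 0 for k >= 1.
Equations for k = 0, 1, 2 (AR order 2, c_2 = 0):
  (E0) gamma(0) = phi_1 gamma(1) + phi_2 gamma(2) + c_0
  (E1) gamma(1) = phi_1 gamma(0) + phi_2 gamma(1) + c_1
  (E2) gamma(2) = phi_1 gamma(1) + phi_2 gamma(0)
From (E1): gamma(1) = A gamma(0) + B with
  A = phi_1 / (1 - phi_2) = -0.534 / 1.223 = -0.436631,   B = c_1 / (1 - phi_2) = 0 / 1.223 = 0.
Insert (E2) into (E0): gamma(0) (1 - phi_2^2) = phi_1 (1 + phi_2) gamma(1) + c_0.
  phi_1 (1 + phi_2) = (-0.534)(0.777) = -0.414918,   1 - phi_2^2 = 0.950271.
Replace gamma(1) by A gamma(0) + B and collect gamma(0):
  gamma(0) [0.950271 - (-0.414918)(-0.436631)] = c_0 = 2
  gamma(0) * 0.769105 = 2
  gamma(0) = 2 / 0.769105 = 2.600426.
  gamma(1) = A gamma(0) = (-0.436631)(2.600426) = -1.135427.
  gamma(2) = phi_1 gamma(1) + phi_2 gamma(0) = (-0.534)(-1.135427) + (-0.223)(2.600426) = 0.026423.
Therefore gamma(2) = 0.0264 (to 4 decimal places).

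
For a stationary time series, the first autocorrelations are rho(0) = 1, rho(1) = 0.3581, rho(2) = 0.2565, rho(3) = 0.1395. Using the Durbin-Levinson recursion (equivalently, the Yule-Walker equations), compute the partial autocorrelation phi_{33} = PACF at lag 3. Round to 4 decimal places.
\phi_{33} = 0.0099

The PACF at lag k is phi_{kk}, the last component of the solution
to the Yule-Walker system G_k phi = r_k where
  (G_k)_{ij} = rho(|i - j|), (r_k)_i = rho(i), i,j = 1..k.
Equivalently, Durbin-Levinson gives phi_{kk} iteratively:
  phi_{11} = rho(1)
  phi_{kk} = [rho(k) - sum_{j=1..k-1} phi_{k-1,j} rho(k-j)]
            / [1 - sum_{j=1..k-1} phi_{k-1,j} rho(j)],
  phi_{k,j} = phi_{k-1,j} - phi_{kk} phi_{k-1,k-j},  j = 1..k-1.
Step k = 1:
  phi_11 = rho(1) = 0.3581.
Step k = 2:
  phi_22 = [rho(2) - phi_11 rho(1)] / [1 - phi_11 rho(1)] = [0.2565 - (0.3581)(0.3581)] / [1 - (0.3581)(0.3581)]
         = 0.12826439 / 0.87176439 = 0.147132.
  Update: phi_21 = phi_11 - phi_22 phi_11 = 0.3581 - (0.147132)(0.3581) = 0.305412.
Step k = 3:
  phi_33 = [rho(3) - phi_21 rho(2) - phi_22 rho(1)] / [1 - phi_21 rho(1) - phi_22 rho(2)]
    numerator   = 0.1395 - (0.305412)(0.2565) - (0.147132)(0.3581) = 0.00847386
    denominator = 1 - (0.305412)(0.3581) - (0.147132)(0.2565) = 0.8528926
  phi_33 = 0.00847386 / 0.8528926 = 0.0099.
Therefore phi_{33} = 0.0099.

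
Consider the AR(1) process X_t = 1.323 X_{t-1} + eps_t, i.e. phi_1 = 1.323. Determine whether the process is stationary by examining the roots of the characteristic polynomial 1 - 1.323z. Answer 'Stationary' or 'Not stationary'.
\text{Not stationary}

The AR(p) characteristic polynomial is P(z) = 1 - 1.323z.
Stationarity requires all roots to lie outside the unit circle, i.e. |z| > 1 for every root.
This is linear in z: 1 + (-1.323) z = 0  =>  z = -1/(-1.323) = 0.755858,  |z| = 0.755858.
Moduli of all roots: 0.7559.
All moduli strictly greater than 1? No.
Verdict: Not stationary.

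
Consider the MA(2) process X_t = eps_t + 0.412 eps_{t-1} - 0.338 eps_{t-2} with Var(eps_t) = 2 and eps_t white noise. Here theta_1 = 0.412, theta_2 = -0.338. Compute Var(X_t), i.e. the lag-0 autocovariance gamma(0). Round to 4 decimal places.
\gamma(0) = 2.5680

For an MA(q) process X_t = eps_t + sum_i theta_i eps_{t-i} with
Var(eps_t) = sigma^2, the variance is
  gamma(0) = sigma^2 * (1 + sum_i theta_i^2).
  sum_i theta_i^2 = (0.412)^2 + (-0.338)^2 = 0.169744 + 0.114244 = 0.283988.
  gamma(0) = 2 * (1 + 0.283988) = 2 * 1.283988 = 2.567976, which rounds to 2.5680.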